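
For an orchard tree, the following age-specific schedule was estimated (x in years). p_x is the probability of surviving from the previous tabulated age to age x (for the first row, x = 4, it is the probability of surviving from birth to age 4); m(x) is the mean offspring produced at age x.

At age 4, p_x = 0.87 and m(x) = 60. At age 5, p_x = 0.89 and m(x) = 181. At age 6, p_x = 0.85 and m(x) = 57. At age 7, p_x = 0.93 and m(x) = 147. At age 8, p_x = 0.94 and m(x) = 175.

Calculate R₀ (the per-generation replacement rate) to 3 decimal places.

Survivorship from birth: l_x = p_4·p_5·…·p_x.
  l_4 = 0.87000
  l_5 = 0.77430
  l_6 = 0.65815
  l_7 = 0.61208
  l_8 = 0.57536
R₀ = Σ l_x m(x):
  age 4: 0.87000 × 60 = 52.2000
  age 5: 0.77430 × 181 = 140.1483
  age 6: 0.65815 × 57 = 37.5145
  age 7: 0.61208 × 147 = 89.9758
  age 8: 0.57536 × 175 = 100.6880
R₀ = 52.2000 + 140.1483 + 37.5145 + 89.9758 + 100.6880 = 420.5266

420.527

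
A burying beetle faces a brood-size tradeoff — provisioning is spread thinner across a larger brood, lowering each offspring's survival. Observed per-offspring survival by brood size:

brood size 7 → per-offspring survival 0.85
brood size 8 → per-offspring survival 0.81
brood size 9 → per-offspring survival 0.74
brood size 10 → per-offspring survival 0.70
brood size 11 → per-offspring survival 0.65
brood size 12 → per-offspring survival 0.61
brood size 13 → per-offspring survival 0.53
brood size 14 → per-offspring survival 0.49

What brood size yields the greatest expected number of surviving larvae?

12

Expected surviving larvae = c × s(c):
  c=7: 7 × 0.85 = 5.950
  c=8: 8 × 0.81 = 6.480
  c=9: 9 × 0.74 = 6.660
  c=10: 10 × 0.70 = 7.000
  c=11: 11 × 0.65 = 7.150
  c=12: 12 × 0.61 = 7.320
  c=13: 13 × 0.53 = 6.890
  c=14: 14 × 0.49 = 6.860
Maximum at c = 12 (7.320 surviving larvae).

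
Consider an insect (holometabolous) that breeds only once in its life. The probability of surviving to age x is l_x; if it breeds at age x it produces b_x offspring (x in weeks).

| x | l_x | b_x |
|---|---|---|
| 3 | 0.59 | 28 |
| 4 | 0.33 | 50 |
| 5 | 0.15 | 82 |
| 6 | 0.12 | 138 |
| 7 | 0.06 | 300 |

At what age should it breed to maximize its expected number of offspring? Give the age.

7

Expected offspring if breeding at age x = l_x × b_x:
  age 3: 0.59 × 28 = 16.520
  age 4: 0.33 × 50 = 16.500
  age 5: 0.15 × 82 = 12.300
  age 6: 0.12 × 138 = 16.560
  age 7: 0.06 × 300 = 18.000
Maximum at age 7 (18.000).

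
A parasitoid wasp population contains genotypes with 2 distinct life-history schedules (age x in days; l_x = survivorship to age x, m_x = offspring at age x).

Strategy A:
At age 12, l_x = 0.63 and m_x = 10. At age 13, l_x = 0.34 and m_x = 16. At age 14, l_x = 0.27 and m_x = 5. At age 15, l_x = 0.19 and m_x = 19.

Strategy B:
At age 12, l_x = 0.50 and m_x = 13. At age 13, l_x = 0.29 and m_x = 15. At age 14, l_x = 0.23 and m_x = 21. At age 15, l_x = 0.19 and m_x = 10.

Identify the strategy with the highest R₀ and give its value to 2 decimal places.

Strategy A: R₀ = 0.63×10 + 0.34×16 + 0.27×5 + 0.19×19 = 16.7000
Strategy B: R₀ = 0.50×13 + 0.29×15 + 0.23×21 + 0.19×10 = 17.5800
Highest R₀: strategy B with 17.5800.

17.58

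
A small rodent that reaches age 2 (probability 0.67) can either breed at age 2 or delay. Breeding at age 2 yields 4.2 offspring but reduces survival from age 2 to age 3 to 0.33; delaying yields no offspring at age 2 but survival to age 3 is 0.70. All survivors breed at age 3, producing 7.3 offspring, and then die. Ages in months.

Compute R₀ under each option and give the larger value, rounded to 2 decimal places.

breed at age 2: R₀ = 0.67 × (4.2 + 0.33 × 7.3) = 0.67 × 6.6090 = 4.4280
delay to age 3: R₀ = 0.67 × (0.70 × 7.3) = 0.67 × 5.1100 = 3.4237
Higher: breed at age 2 (4.4280).

4.43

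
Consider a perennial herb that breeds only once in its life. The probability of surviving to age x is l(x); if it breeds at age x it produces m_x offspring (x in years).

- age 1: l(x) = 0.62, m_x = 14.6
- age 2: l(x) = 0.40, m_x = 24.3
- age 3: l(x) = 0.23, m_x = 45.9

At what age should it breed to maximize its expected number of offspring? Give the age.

Expected offspring if breeding at age x = l(x) × m_x:
  age 1: 0.62 × 14.6 = 9.052
  age 2: 0.40 × 24.3 = 9.720
  age 3: 0.23 × 45.9 = 10.557
Maximum at age 3 (10.557).

3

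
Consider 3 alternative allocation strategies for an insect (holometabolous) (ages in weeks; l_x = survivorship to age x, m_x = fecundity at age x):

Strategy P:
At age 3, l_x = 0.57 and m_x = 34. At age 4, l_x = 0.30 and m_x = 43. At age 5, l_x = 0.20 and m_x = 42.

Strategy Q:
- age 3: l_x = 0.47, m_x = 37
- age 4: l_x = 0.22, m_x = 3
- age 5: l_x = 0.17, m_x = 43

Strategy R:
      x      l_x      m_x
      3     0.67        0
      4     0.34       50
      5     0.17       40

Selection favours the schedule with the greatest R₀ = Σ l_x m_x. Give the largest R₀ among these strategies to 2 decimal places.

Strategy P: R₀ = 0.57×34 + 0.30×43 + 0.20×42 = 40.6800
Strategy Q: R₀ = 0.47×37 + 0.22×3 + 0.17×43 = 25.3600
Strategy R: R₀ = 0.67×0 + 0.34×50 + 0.17×40 = 23.8000
Highest R₀: strategy P with 40.6800.

40.68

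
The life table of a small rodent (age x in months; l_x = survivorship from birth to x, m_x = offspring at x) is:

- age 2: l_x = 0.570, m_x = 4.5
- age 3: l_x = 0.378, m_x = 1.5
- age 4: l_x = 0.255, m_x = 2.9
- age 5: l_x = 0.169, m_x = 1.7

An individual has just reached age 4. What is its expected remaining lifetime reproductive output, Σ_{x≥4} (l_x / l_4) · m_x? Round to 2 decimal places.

4.03

l_4 = 0.255. Conditional survival from age 4 to x is l_x / l_4.
  x=4: (0.255/0.255) × 2.9 = 2.9000
  x=5: (0.169/0.255) × 1.7 = 1.1267
Sum = 2.9000 + 1.1267 = 4.0267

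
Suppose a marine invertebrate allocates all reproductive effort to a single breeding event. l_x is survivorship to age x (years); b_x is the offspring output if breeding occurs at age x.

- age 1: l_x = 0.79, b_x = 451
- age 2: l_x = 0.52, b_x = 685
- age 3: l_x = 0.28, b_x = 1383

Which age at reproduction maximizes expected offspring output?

Expected offspring if breeding at age x = l_x × b_x:
  age 1: 0.79 × 451 = 356.290
  age 2: 0.52 × 685 = 356.200
  age 3: 0.28 × 1383 = 387.240
Maximum at age 3 (387.240).

3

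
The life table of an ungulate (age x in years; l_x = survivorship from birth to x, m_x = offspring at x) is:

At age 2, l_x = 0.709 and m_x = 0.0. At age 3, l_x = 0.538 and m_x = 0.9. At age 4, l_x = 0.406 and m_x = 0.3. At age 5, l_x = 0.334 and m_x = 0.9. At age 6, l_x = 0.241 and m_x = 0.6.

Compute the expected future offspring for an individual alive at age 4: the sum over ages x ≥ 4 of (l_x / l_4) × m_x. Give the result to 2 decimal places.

l_4 = 0.406. Conditional survival from age 4 to x is l_x / l_4.
  x=4: (0.406/0.406) × 0.3 = 0.3000
  x=5: (0.334/0.406) × 0.9 = 0.7404
  x=6: (0.241/0.406) × 0.6 = 0.3562
Sum = 0.3000 + 0.7404 + 0.3562 = 1.3966

1.40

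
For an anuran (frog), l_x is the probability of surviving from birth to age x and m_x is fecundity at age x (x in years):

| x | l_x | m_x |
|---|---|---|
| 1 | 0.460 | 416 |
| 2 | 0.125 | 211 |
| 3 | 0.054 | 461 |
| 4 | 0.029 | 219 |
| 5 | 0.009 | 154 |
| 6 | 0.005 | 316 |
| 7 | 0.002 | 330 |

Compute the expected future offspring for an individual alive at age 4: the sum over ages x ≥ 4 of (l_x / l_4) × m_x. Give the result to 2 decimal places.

l_4 = 0.029. Conditional survival from age 4 to x is l_x / l_4.
  x=4: (0.029/0.029) × 219 = 219.0000
  x=5: (0.009/0.029) × 154 = 47.7931
  x=6: (0.005/0.029) × 316 = 54.4828
  x=7: (0.002/0.029) × 330 = 22.7586
Sum = 219.0000 + 47.7931 + 54.4828 + 22.7586 = 344.0345

344.03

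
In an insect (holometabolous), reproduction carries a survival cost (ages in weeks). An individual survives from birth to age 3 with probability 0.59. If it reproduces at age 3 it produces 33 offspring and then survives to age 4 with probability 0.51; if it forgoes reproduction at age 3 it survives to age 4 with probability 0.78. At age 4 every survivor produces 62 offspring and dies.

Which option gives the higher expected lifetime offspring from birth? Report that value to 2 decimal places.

38.13

breed at age 3: R₀ = 0.59 × (33 + 0.51 × 62) = 0.59 × 64.6200 = 38.1258
delay to age 4: R₀ = 0.59 × (0.78 × 62) = 0.59 × 48.3600 = 28.5324
Higher: breed at age 3 (38.1258).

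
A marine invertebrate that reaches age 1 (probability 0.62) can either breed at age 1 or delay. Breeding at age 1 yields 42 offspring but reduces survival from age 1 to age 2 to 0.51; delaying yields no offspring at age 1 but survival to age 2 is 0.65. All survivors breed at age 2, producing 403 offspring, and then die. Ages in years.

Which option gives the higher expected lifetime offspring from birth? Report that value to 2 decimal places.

breed at age 1: R₀ = 0.62 × (42 + 0.51 × 403) = 0.62 × 247.5300 = 153.4686
delay to age 2: R₀ = 0.62 × (0.65 × 403) = 0.62 × 261.9500 = 162.4090
Higher: delay to age 2 (162.4090).

162.41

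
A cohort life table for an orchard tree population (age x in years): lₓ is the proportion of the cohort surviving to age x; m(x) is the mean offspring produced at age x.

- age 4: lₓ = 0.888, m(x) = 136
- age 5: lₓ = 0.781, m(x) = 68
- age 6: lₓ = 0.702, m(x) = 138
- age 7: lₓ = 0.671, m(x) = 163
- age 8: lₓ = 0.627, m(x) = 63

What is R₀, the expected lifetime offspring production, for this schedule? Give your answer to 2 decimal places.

R₀ = Σ lₓ m(x):
  age 4: 0.888 × 136 = 120.7680
  age 5: 0.781 × 68 = 53.1080
  age 6: 0.702 × 138 = 96.8760
  age 7: 0.671 × 163 = 109.3730
  age 8: 0.627 × 63 = 39.5010
R₀ = 120.7680 + 53.1080 + 96.8760 + 109.3730 + 39.5010 = 419.6260

419.63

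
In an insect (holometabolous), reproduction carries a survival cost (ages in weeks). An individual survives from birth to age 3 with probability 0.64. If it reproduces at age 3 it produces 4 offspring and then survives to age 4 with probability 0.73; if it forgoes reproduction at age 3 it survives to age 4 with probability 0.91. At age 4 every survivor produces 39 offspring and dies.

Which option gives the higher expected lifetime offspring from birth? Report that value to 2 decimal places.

breed at age 3: R₀ = 0.64 × (4 + 0.73 × 39) = 0.64 × 32.4700 = 20.7808
delay to age 4: R₀ = 0.64 × (0.91 × 39) = 0.64 × 35.4900 = 22.7136
Higher: delay to age 4 (22.7136).

22.71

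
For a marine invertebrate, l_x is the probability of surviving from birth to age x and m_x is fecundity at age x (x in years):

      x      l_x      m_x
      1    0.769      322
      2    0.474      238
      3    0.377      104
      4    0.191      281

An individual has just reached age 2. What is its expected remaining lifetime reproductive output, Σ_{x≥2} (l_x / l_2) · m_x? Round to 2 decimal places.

433.95

l_2 = 0.474. Conditional survival from age 2 to x is l_x / l_2.
  x=2: (0.474/0.474) × 238 = 238.0000
  x=3: (0.377/0.474) × 104 = 82.7173
  x=4: (0.191/0.474) × 281 = 113.2300
Sum = 238.0000 + 82.7173 + 113.2300 = 433.9473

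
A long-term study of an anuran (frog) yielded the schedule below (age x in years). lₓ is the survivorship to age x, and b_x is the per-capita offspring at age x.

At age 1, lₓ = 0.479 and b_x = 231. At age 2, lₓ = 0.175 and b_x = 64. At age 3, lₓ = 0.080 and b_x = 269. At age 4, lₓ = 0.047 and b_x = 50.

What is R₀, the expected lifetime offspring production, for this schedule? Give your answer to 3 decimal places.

145.719

R₀ = Σ lₓ b_x:
  age 1: 0.479 × 231 = 110.6490
  age 2: 0.175 × 64 = 11.2000
  age 3: 0.080 × 269 = 21.5200
  age 4: 0.047 × 50 = 2.3500
R₀ = 110.6490 + 11.2000 + 21.5200 + 2.3500 = 145.7190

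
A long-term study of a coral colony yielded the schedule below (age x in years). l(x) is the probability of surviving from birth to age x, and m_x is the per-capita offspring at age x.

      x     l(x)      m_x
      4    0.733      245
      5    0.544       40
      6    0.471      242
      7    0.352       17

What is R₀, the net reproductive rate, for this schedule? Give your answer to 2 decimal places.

R₀ = Σ l(x) m_x:
  age 4: 0.733 × 245 = 179.5850
  age 5: 0.544 × 40 = 21.7600
  age 6: 0.471 × 242 = 113.9820
  age 7: 0.352 × 17 = 5.9840
R₀ = 179.5850 + 21.7600 + 113.9820 + 5.9840 = 321.3110

321.31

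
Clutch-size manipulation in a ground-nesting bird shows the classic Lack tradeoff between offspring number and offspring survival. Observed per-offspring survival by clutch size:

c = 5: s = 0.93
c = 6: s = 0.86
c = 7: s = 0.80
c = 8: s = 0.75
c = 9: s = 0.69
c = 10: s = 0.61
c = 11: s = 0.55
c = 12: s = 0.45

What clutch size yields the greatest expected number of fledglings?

9

Expected fledglings = c × s(c):
  c=5: 5 × 0.93 = 4.650
  c=6: 6 × 0.86 = 5.160
  c=7: 7 × 0.80 = 5.600
  c=8: 8 × 0.75 = 6.000
  c=9: 9 × 0.69 = 6.210
  c=10: 10 × 0.61 = 6.100
  c=11: 11 × 0.55 = 6.050
  c=12: 12 × 0.45 = 5.400
Maximum at c = 9 (6.210 fledglings).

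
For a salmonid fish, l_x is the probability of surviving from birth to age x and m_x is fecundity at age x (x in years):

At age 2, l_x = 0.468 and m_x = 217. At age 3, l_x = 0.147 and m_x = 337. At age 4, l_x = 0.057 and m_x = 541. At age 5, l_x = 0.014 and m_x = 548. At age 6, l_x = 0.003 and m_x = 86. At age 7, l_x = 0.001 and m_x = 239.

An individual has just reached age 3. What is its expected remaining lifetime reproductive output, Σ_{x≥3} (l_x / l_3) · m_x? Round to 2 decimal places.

l_3 = 0.147. Conditional survival from age 3 to x is l_x / l_3.
  x=3: (0.147/0.147) × 337 = 337.0000
  x=4: (0.057/0.147) × 541 = 209.7755
  x=5: (0.014/0.147) × 548 = 52.1905
  x=6: (0.003/0.147) × 86 = 1.7551
  x=7: (0.001/0.147) × 239 = 1.6259
Sum = 337.0000 + 209.7755 + 52.1905 + 1.7551 + 1.6259 = 602.3469

602.35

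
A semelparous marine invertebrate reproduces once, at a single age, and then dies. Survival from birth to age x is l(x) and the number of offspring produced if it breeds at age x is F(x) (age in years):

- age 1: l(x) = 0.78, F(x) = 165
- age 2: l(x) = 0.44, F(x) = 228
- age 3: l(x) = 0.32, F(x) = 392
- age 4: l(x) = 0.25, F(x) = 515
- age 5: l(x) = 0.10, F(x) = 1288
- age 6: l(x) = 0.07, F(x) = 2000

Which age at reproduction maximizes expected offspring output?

Expected offspring if breeding at age x = l(x) × F(x):
  age 1: 0.78 × 165 = 128.700
  age 2: 0.44 × 228 = 100.320
  age 3: 0.32 × 392 = 125.440
  age 4: 0.25 × 515 = 128.750
  age 5: 0.10 × 1288 = 128.800
  age 6: 0.07 × 2000 = 140.000
Maximum at age 6 (140.000).

6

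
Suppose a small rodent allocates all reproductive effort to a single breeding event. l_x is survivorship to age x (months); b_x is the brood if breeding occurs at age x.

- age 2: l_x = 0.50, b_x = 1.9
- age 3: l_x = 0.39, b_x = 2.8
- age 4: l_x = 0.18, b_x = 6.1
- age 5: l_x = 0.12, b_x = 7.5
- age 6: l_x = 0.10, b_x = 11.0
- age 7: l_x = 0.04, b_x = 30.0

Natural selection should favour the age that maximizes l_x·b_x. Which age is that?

7

Expected offspring if breeding at age x = l_x × b_x:
  age 2: 0.50 × 1.9 = 0.950
  age 3: 0.39 × 2.8 = 1.092
  age 4: 0.18 × 6.1 = 1.098
  age 5: 0.12 × 7.5 = 0.900
  age 6: 0.10 × 11.0 = 1.100
  age 7: 0.04 × 30.0 = 1.200
Maximum at age 7 (1.200).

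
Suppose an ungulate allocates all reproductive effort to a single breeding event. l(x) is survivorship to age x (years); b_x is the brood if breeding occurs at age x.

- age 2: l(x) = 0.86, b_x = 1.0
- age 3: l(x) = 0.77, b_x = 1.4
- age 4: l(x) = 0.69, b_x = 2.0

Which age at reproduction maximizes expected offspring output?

Expected offspring if breeding at age x = l(x) × b_x:
  age 2: 0.86 × 1.0 = 0.860
  age 3: 0.77 × 1.4 = 1.078
  age 4: 0.69 × 2.0 = 1.380
Maximum at age 4 (1.380).

4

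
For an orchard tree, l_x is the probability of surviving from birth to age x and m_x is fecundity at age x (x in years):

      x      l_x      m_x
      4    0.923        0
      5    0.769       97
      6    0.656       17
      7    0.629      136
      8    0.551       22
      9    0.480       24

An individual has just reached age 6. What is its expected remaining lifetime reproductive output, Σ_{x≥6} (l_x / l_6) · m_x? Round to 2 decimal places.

l_6 = 0.656. Conditional survival from age 6 to x is l_x / l_6.
  x=6: (0.656/0.656) × 17 = 17.0000
  x=7: (0.629/0.656) × 136 = 130.4024
  x=8: (0.551/0.656) × 22 = 18.4787
  x=9: (0.480/0.656) × 24 = 17.5610
Sum = 17.0000 + 130.4024 + 18.4787 + 17.5610 = 183.4421

183.44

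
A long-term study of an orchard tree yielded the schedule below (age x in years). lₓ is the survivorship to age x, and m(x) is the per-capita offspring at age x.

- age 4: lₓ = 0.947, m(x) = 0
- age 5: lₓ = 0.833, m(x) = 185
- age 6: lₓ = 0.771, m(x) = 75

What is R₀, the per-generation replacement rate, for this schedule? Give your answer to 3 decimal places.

R₀ = Σ lₓ m(x):
  age 4: 0.947 × 0 = 0.0000
  age 5: 0.833 × 185 = 154.1050
  age 6: 0.771 × 75 = 57.8250
R₀ = 0.0000 + 154.1050 + 57.8250 = 211.9300

211.930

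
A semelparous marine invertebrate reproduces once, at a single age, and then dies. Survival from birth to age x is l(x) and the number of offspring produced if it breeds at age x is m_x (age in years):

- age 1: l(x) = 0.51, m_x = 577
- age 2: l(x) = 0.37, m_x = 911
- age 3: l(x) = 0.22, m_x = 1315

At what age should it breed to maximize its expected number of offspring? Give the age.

2

Expected offspring if breeding at age x = l(x) × m_x:
  age 1: 0.51 × 577 = 294.270
  age 2: 0.37 × 911 = 337.070
  age 3: 0.22 × 1315 = 289.300
Maximum at age 2 (337.070).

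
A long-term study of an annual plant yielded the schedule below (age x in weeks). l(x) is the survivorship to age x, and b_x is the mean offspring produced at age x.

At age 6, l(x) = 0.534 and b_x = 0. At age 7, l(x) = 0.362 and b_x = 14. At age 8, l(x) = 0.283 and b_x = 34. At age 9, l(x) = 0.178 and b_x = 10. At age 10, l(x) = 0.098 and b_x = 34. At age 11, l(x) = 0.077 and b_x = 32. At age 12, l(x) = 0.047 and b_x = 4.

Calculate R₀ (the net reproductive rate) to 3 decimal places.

R₀ = Σ l(x) b_x:
  age 6: 0.534 × 0 = 0.0000
  age 7: 0.362 × 14 = 5.0680
  age 8: 0.283 × 34 = 9.6220
  age 9: 0.178 × 10 = 1.7800
  age 10: 0.098 × 34 = 3.3320
  age 11: 0.077 × 32 = 2.4640
  age 12: 0.047 × 4 = 0.1880
R₀ = 0.0000 + 5.0680 + 9.6220 + 1.7800 + 3.3320 + 2.4640 + 0.1880 = 22.4540

22.454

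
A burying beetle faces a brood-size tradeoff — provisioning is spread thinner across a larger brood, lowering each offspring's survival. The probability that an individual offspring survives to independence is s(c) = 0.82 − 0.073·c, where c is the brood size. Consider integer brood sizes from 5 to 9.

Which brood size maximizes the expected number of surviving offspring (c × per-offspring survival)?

6

Expected surviving offspring = c × s(c):
  c=5: 5 × 0.455 = 2.275
  c=6: 6 × 0.382 = 2.292
  c=7: 7 × 0.309 = 2.163
  c=8: 8 × 0.236 = 1.888
  c=9: 9 × 0.163 = 1.467
Maximum at c = 6 (2.292 surviving offspring).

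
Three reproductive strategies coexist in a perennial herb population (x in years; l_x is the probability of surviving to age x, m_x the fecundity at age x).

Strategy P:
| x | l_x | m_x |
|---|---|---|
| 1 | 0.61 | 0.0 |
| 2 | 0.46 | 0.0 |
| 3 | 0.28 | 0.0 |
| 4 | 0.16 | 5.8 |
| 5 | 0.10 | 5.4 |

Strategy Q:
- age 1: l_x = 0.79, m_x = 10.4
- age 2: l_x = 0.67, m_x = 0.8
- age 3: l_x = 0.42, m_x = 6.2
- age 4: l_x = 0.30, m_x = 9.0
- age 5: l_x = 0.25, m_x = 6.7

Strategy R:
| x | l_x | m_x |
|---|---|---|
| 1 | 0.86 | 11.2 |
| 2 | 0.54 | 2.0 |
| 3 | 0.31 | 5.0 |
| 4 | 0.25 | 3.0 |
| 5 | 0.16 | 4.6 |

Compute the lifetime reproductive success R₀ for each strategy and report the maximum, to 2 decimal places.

Strategy P: R₀ = 0.61×0.0 + 0.46×0.0 + 0.28×0.0 + 0.16×5.8 + 0.10×5.4 = 1.4680
Strategy Q: R₀ = 0.79×10.4 + 0.67×0.8 + 0.42×6.2 + 0.30×9.0 + 0.25×6.7 = 15.7310
Strategy R: R₀ = 0.86×11.2 + 0.54×2.0 + 0.31×5.0 + 0.25×3.0 + 0.16×4.6 = 13.7480
Highest R₀: strategy Q with 15.7310.

15.73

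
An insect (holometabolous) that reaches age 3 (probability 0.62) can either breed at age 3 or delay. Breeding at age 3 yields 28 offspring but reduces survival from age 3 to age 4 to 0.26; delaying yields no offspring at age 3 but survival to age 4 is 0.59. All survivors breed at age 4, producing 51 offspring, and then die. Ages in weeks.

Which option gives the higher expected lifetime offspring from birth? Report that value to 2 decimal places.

breed at age 3: R₀ = 0.62 × (28 + 0.26 × 51) = 0.62 × 41.2600 = 25.5812
delay to age 4: R₀ = 0.62 × (0.59 × 51) = 0.62 × 30.0900 = 18.6558
Higher: breed at age 3 (25.5812).

25.58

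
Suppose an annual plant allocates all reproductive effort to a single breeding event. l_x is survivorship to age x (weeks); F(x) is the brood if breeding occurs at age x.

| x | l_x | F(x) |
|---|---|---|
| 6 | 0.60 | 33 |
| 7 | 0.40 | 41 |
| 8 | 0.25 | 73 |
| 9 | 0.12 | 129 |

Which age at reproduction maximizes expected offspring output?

Expected offspring if breeding at age x = l_x × F(x):
  age 6: 0.60 × 33 = 19.800
  age 7: 0.40 × 41 = 16.400
  age 8: 0.25 × 73 = 18.250
  age 9: 0.12 × 129 = 15.480
Maximum at age 6 (19.800).

6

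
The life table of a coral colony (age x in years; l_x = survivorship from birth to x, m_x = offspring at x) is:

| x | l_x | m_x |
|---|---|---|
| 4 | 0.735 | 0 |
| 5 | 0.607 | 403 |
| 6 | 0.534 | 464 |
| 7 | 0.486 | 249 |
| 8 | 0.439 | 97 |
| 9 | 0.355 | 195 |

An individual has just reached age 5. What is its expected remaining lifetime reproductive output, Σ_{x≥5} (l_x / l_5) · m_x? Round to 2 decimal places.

1194.76

l_5 = 0.607. Conditional survival from age 5 to x is l_x / l_5.
  x=5: (0.607/0.607) × 403 = 403.0000
  x=6: (0.534/0.607) × 464 = 408.1977
  x=7: (0.486/0.607) × 249 = 199.3641
  x=8: (0.439/0.607) × 97 = 70.1532
  x=9: (0.355/0.607) × 195 = 114.0445
Sum = 403.0000 + 408.1977 + 199.3641 + 70.1532 + 114.0445 = 1194.7595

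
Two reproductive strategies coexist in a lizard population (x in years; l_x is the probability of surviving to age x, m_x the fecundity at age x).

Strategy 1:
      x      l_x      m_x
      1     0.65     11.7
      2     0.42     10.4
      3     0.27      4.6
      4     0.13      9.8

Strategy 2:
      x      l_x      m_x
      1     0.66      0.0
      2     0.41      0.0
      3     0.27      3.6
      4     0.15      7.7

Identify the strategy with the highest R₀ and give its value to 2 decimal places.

Strategy 1: R₀ = 0.65×11.7 + 0.42×10.4 + 0.27×4.6 + 0.13×9.8 = 14.4890
Strategy 2: R₀ = 0.66×0.0 + 0.41×0.0 + 0.27×3.6 + 0.15×7.7 = 2.1270
Highest R₀: strategy 1 with 14.4890.

14.49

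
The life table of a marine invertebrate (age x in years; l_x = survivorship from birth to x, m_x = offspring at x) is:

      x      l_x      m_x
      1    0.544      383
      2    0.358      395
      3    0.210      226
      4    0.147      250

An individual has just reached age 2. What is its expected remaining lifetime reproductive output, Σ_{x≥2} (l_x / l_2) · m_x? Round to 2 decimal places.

l_2 = 0.358. Conditional survival from age 2 to x is l_x / l_2.
  x=2: (0.358/0.358) × 395 = 395.0000
  x=3: (0.210/0.358) × 226 = 132.5698
  x=4: (0.147/0.358) × 250 = 102.6536
Sum = 395.0000 + 132.5698 + 102.6536 = 630.2235

630.22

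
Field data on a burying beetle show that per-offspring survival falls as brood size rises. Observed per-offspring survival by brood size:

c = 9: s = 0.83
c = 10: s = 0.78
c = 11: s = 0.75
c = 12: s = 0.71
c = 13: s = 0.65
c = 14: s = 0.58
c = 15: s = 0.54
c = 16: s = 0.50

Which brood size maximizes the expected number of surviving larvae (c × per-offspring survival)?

Expected surviving larvae = c × s(c):
  c=9: 9 × 0.83 = 7.470
  c=10: 10 × 0.78 = 7.800
  c=11: 11 × 0.75 = 8.250
  c=12: 12 × 0.71 = 8.520
  c=13: 13 × 0.65 = 8.450
  c=14: 14 × 0.58 = 8.120
  c=15: 15 × 0.54 = 8.100
  c=16: 16 × 0.50 = 8.000
Maximum at c = 12 (8.520 surviving larvae).

12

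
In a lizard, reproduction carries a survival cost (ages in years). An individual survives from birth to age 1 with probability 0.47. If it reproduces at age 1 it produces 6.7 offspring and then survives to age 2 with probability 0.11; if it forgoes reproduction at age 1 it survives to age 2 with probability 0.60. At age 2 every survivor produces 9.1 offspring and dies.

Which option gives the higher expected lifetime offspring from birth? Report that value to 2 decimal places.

breed at age 1: R₀ = 0.47 × (6.7 + 0.11 × 9.1) = 0.47 × 7.7010 = 3.6195
delay to age 2: R₀ = 0.47 × (0.60 × 9.1) = 0.47 × 5.4600 = 2.5662
Higher: breed at age 1 (3.6195).

3.62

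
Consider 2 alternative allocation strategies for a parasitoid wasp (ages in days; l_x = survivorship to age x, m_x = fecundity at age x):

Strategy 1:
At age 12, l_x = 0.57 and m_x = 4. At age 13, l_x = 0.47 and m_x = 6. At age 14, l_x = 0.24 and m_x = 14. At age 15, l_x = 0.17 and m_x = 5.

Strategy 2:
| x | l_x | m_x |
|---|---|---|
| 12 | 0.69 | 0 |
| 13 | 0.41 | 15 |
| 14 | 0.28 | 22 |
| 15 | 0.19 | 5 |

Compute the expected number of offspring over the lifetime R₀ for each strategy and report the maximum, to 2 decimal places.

Strategy 1: R₀ = 0.57×4 + 0.47×6 + 0.24×14 + 0.17×5 = 9.3100
Strategy 2: R₀ = 0.69×0 + 0.41×15 + 0.28×22 + 0.19×5 = 13.2600
Highest R₀: strategy 2 with 13.2600.

13.26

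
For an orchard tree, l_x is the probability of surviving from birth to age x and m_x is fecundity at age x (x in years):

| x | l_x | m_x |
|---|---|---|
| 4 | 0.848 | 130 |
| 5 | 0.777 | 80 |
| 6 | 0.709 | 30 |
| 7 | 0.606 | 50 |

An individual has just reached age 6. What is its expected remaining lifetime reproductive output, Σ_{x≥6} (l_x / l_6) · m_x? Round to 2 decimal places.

l_6 = 0.709. Conditional survival from age 6 to x is l_x / l_6.
  x=6: (0.709/0.709) × 30 = 30.0000
  x=7: (0.606/0.709) × 50 = 42.7362
Sum = 30.0000 + 42.7362 = 72.7362

72.74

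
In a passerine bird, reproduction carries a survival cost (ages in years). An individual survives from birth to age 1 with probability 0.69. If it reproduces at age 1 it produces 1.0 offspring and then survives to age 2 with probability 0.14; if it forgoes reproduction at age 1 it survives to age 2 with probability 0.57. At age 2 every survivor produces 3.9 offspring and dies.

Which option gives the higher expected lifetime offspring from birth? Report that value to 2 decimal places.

1.53

breed at age 1: R₀ = 0.69 × (1.0 + 0.14 × 3.9) = 0.69 × 1.5460 = 1.0667
delay to age 2: R₀ = 0.69 × (0.57 × 3.9) = 0.69 × 2.2230 = 1.5339
Higher: delay to age 2 (1.5339).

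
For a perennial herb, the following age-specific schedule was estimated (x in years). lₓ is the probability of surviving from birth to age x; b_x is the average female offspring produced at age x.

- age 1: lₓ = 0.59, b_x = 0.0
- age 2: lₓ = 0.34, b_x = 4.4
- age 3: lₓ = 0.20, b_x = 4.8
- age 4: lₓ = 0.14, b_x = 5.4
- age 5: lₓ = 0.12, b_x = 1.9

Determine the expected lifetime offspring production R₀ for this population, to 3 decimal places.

3.440

R₀ = Σ lₓ b_x:
  age 1: 0.59 × 0.0 = 0.0000
  age 2: 0.34 × 4.4 = 1.4960
  age 3: 0.20 × 4.8 = 0.9600
  age 4: 0.14 × 5.4 = 0.7560
  age 5: 0.12 × 1.9 = 0.2280
R₀ = 0.0000 + 1.4960 + 0.9600 + 0.7560 + 0.2280 = 3.4400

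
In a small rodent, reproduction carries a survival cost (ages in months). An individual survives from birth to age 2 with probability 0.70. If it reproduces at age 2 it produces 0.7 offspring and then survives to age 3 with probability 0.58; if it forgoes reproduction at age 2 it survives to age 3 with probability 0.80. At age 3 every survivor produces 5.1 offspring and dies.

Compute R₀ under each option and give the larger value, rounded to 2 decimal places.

breed at age 2: R₀ = 0.70 × (0.7 + 0.58 × 5.1) = 0.70 × 3.6580 = 2.5606
delay to age 3: R₀ = 0.70 × (0.80 × 5.1) = 0.70 × 4.0800 = 2.8560
Higher: delay to age 3 (2.8560).

2.86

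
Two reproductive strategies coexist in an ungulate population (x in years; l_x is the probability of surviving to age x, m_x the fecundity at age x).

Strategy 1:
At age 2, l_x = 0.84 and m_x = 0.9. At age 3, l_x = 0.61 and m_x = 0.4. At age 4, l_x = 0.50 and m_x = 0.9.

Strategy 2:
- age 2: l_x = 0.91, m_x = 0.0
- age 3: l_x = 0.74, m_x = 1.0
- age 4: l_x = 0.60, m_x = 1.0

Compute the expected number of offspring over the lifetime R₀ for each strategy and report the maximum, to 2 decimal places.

1.45

Strategy 1: R₀ = 0.84×0.9 + 0.61×0.4 + 0.50×0.9 = 1.4500
Strategy 2: R₀ = 0.91×0.0 + 0.74×1.0 + 0.60×1.0 = 1.3400
Highest R₀: strategy 1 with 1.4500.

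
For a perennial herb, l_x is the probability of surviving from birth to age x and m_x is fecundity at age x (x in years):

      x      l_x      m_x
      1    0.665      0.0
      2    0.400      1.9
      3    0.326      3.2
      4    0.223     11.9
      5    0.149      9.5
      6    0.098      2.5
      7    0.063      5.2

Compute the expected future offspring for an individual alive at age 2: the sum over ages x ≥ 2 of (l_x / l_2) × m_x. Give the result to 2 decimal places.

l_2 = 0.400. Conditional survival from age 2 to x is l_x / l_2.
  x=2: (0.400/0.400) × 1.9 = 1.9000
  x=3: (0.326/0.400) × 3.2 = 2.6080
  x=4: (0.223/0.400) × 11.9 = 6.6342
  x=5: (0.149/0.400) × 9.5 = 3.5387
  x=6: (0.098/0.400) × 2.5 = 0.6125
  x=7: (0.063/0.400) × 5.2 = 0.8190
Sum = 1.9000 + 2.6080 + 6.6342 + 3.5387 + 0.6125 + 0.8190 = 16.1125

16.11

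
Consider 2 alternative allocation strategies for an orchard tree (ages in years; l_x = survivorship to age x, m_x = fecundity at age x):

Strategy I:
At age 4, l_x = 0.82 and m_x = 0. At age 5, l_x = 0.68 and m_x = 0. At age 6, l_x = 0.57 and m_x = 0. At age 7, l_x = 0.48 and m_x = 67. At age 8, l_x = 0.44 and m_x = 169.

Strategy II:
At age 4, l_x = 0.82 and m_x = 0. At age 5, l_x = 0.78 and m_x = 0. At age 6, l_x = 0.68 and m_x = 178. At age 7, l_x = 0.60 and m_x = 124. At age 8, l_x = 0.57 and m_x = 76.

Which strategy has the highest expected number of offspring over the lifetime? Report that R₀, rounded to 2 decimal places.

Strategy I: R₀ = 0.82×0 + 0.68×0 + 0.57×0 + 0.48×67 + 0.44×169 = 106.5200
Strategy II: R₀ = 0.82×0 + 0.78×0 + 0.68×178 + 0.60×124 + 0.57×76 = 238.7600
Highest R₀: strategy II with 238.7600.

238.76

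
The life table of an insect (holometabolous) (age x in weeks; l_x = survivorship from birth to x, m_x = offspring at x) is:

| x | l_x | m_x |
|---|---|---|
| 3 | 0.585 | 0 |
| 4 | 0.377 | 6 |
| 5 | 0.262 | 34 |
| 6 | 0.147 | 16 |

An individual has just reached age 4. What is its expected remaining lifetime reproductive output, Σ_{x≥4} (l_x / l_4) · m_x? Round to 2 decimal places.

35.87

l_4 = 0.377. Conditional survival from age 4 to x is l_x / l_4.
  x=4: (0.377/0.377) × 6 = 6.0000
  x=5: (0.262/0.377) × 34 = 23.6286
  x=6: (0.147/0.377) × 16 = 6.2387
Sum = 6.0000 + 23.6286 + 6.2387 = 35.8674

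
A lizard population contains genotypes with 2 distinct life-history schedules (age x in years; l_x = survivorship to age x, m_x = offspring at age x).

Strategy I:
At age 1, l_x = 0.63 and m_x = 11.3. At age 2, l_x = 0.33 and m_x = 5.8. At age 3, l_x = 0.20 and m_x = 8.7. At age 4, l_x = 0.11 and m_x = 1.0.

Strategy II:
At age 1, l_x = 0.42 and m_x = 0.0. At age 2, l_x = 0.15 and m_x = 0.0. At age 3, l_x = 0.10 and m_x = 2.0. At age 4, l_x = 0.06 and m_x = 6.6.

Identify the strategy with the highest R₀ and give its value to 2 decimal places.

Strategy I: R₀ = 0.63×11.3 + 0.33×5.8 + 0.20×8.7 + 0.11×1.0 = 10.8830
Strategy II: R₀ = 0.42×0.0 + 0.15×0.0 + 0.10×2.0 + 0.06×6.6 = 0.5960
Highest R₀: strategy I with 10.8830.

10.88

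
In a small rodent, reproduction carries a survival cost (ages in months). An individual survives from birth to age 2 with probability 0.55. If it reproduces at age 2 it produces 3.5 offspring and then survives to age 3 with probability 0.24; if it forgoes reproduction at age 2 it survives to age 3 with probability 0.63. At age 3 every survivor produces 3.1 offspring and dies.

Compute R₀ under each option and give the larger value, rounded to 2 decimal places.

2.33

breed at age 2: R₀ = 0.55 × (3.5 + 0.24 × 3.1) = 0.55 × 4.2440 = 2.3342
delay to age 3: R₀ = 0.55 × (0.63 × 3.1) = 0.55 × 1.9530 = 1.0742
Higher: breed at age 2 (2.3342).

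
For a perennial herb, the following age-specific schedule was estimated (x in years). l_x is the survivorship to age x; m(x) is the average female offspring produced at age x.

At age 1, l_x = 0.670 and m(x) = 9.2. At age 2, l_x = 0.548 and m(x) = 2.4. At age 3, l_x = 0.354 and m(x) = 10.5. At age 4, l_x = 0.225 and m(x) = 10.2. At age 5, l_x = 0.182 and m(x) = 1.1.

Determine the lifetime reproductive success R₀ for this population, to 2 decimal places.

R₀ = Σ l_x m(x):
  age 1: 0.670 × 9.2 = 6.1640
  age 2: 0.548 × 2.4 = 1.3152
  age 3: 0.354 × 10.5 = 3.7170
  age 4: 0.225 × 10.2 = 2.2950
  age 5: 0.182 × 1.1 = 0.2002
R₀ = 6.1640 + 1.3152 + 3.7170 + 2.2950 + 0.2002 = 13.6914

13.69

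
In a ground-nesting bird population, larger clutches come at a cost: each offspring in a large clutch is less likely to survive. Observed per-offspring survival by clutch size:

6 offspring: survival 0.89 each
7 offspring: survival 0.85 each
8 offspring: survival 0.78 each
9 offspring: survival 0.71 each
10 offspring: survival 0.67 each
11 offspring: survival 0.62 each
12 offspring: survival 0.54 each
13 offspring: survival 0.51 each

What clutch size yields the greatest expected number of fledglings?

Expected fledglings = c × s(c):
  c=6: 6 × 0.89 = 5.340
  c=7: 7 × 0.85 = 5.950
  c=8: 8 × 0.78 = 6.240
  c=9: 9 × 0.71 = 6.390
  c=10: 10 × 0.67 = 6.700
  c=11: 11 × 0.62 = 6.820
  c=12: 12 × 0.54 = 6.480
  c=13: 13 × 0.51 = 6.630
Maximum at c = 11 (6.820 fledglings).

11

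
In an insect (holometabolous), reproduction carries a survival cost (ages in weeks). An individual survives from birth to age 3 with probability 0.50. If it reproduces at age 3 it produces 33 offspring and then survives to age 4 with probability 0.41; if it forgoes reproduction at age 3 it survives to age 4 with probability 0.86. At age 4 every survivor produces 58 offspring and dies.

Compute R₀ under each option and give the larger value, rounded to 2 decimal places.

28.39

breed at age 3: R₀ = 0.50 × (33 + 0.41 × 58) = 0.50 × 56.7800 = 28.3900
delay to age 4: R₀ = 0.50 × (0.86 × 58) = 0.50 × 49.8800 = 24.9400
Higher: breed at age 3 (28.3900).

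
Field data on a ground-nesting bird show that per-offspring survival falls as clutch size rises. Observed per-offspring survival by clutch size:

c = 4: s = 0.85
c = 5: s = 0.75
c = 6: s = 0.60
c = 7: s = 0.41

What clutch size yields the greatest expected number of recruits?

Expected recruits = c × s(c):
  c=4: 4 × 0.85 = 3.400
  c=5: 5 × 0.75 = 3.750
  c=6: 6 × 0.60 = 3.600
  c=7: 7 × 0.41 = 2.870
Maximum at c = 5 (3.750 recruits).

5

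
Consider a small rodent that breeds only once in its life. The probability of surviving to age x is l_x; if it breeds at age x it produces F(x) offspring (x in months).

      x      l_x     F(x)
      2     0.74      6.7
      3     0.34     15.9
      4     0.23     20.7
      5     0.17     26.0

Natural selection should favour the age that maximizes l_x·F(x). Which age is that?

Expected offspring if breeding at age x = l_x × F(x):
  age 2: 0.74 × 6.7 = 4.958
  age 3: 0.34 × 15.9 = 5.406
  age 4: 0.23 × 20.7 = 4.761
  age 5: 0.17 × 26.0 = 4.420
Maximum at age 3 (5.406).

3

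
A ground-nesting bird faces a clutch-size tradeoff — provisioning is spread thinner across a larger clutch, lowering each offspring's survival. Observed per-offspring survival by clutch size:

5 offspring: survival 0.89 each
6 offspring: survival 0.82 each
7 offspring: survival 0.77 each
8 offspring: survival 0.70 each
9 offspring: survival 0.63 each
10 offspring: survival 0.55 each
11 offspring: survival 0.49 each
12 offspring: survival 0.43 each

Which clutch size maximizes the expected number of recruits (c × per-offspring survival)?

9

Expected recruits = c × s(c):
  c=5: 5 × 0.89 = 4.450
  c=6: 6 × 0.82 = 4.920
  c=7: 7 × 0.77 = 5.390
  c=8: 8 × 0.70 = 5.600
  c=9: 9 × 0.63 = 5.670
  c=10: 10 × 0.55 = 5.500
  c=11: 11 × 0.49 = 5.390
  c=12: 12 × 0.43 = 5.160
Maximum at c = 9 (5.670 recruits).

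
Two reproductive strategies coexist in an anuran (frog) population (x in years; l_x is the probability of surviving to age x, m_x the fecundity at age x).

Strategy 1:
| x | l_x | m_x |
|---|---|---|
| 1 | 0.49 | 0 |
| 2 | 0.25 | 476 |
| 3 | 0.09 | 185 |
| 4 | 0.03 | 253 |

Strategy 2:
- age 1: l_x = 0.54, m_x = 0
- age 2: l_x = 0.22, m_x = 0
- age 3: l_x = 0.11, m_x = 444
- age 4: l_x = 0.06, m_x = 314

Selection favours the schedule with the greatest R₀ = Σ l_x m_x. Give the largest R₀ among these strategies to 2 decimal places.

Strategy 1: R₀ = 0.49×0 + 0.25×476 + 0.09×185 + 0.03×253 = 143.2400
Strategy 2: R₀ = 0.54×0 + 0.22×0 + 0.11×444 + 0.06×314 = 67.6800
Highest R₀: strategy 1 with 143.2400.

143.24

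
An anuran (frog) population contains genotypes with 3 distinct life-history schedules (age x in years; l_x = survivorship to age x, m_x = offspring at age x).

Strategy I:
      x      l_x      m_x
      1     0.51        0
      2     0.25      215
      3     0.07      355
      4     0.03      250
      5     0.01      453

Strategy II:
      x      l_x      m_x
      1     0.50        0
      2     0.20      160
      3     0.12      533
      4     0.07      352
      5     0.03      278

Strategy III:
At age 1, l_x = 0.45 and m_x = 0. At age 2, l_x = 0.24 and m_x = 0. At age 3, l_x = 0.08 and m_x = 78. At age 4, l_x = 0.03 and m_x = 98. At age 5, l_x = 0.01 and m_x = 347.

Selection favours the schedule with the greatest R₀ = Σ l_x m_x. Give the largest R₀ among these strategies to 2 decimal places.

Strategy I: R₀ = 0.51×0 + 0.25×215 + 0.07×355 + 0.03×250 + 0.01×453 = 90.6300
Strategy II: R₀ = 0.50×0 + 0.20×160 + 0.12×533 + 0.07×352 + 0.03×278 = 128.9400
Strategy III: R₀ = 0.45×0 + 0.24×0 + 0.08×78 + 0.03×98 + 0.01×347 = 12.6500
Highest R₀: strategy II with 128.9400.

128.94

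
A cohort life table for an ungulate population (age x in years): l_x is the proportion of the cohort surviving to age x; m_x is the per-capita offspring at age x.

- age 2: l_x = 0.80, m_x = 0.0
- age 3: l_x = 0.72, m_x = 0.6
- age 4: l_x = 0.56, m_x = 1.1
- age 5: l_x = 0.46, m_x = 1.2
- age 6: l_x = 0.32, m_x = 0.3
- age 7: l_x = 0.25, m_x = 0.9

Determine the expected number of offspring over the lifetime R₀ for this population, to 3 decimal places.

R₀ = Σ l_x m_x:
  age 2: 0.80 × 0.0 = 0.0000
  age 3: 0.72 × 0.6 = 0.4320
  age 4: 0.56 × 1.1 = 0.6160
  age 5: 0.46 × 1.2 = 0.5520
  age 6: 0.32 × 0.3 = 0.0960
  age 7: 0.25 × 0.9 = 0.2250
R₀ = 0.0000 + 0.4320 + 0.6160 + 0.5520 + 0.0960 + 0.2250 = 1.9210

1.921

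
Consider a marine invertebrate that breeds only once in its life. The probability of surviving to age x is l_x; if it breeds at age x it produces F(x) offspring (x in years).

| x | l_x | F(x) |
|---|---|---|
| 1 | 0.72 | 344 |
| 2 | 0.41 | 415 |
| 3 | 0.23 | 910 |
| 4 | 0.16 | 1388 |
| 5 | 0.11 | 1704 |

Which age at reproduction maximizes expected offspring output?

Expected offspring if breeding at age x = l_x × F(x):
  age 1: 0.72 × 344 = 247.680
  age 2: 0.41 × 415 = 170.150
  age 3: 0.23 × 910 = 209.300
  age 4: 0.16 × 1388 = 222.080
  age 5: 0.11 × 1704 = 187.440
Maximum at age 1 (247.680).

1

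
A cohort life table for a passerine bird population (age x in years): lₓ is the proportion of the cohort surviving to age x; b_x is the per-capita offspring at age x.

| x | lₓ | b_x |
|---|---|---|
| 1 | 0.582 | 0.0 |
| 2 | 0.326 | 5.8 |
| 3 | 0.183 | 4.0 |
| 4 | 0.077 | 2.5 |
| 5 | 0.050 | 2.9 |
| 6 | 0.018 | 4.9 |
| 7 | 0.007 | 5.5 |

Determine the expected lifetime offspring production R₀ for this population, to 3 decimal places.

R₀ = Σ lₓ b_x:
  age 1: 0.582 × 0.0 = 0.0000
  age 2: 0.326 × 5.8 = 1.8908
  age 3: 0.183 × 4.0 = 0.7320
  age 4: 0.077 × 2.5 = 0.1925
  age 5: 0.050 × 2.9 = 0.1450
  age 6: 0.018 × 4.9 = 0.0882
  age 7: 0.007 × 5.5 = 0.0385
R₀ = 0.0000 + 1.8908 + 0.7320 + 0.1925 + 0.1450 + 0.0882 + 0.0385 = 3.0870

3.087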